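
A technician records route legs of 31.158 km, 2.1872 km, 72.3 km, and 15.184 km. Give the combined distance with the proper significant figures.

31.158 km + 2.1872 km + 72.3 km + 15.184 km = 120.8292 km.
Addition/subtraction keeps the fewest decimal places: 31.158 → 3 decimal places, 2.1872 → 4 decimal places, 72.3 → 1 decimal place, 15.184 → 3 decimal places; limit is 1.
Rounded to 1 decimal place: 120.8 km.

120.8 km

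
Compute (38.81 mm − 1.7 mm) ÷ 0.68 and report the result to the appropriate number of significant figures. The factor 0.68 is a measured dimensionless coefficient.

38.81 mm − 1.7 mm = 37.11 mm; the difference is limited to 1 decimal place (3 s.f.).
Carrying full precision, 37.11 ÷ 0.68 = 54.5735294118… mm; 0.68 has 2 s.f., so the result keeps min(3, 2) = 2 s.f.
Rounded to 2 significant figures: 55 mm.

55 mm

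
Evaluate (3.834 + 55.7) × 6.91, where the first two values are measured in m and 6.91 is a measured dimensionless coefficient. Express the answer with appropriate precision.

3.834 m + 55.7 m = 59.534 m; the sum is limited to 1 decimal place (3 s.f.).
Carrying full precision, 59.534 × 6.91 = 411.37994 m; 6.91 has 3 s.f., so the result keeps min(3, 3) = 3 s.f.
Rounded to 3 significant figures: 411 m.

411 m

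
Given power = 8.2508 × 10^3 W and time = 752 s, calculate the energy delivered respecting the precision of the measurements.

6.20 × 10^6 J

energy delivered = 8.2508 × 10^3 W × 752 s = 6204601.6 J.
8.2508 × 10^3 has 5 significant figures; 752 has 3.
Division/multiplication keeps the fewest: 3 significant figures.
Rounded: 6.20 × 10^6 J.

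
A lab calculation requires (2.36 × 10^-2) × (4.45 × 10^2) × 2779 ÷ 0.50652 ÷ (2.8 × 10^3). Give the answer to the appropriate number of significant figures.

21

(2.36 × 10^-2) × (4.45 × 10^2) × 2779 ÷ 0.50652 ÷ (2.8 × 10^3) = 20.5781311695…
Multiplication/division keeps the fewest significant figures: 2.36 × 10^-2 → 3 s.f., 4.45 × 10^2 → 3 s.f., 2779 → 4 s.f., 0.50652 → 5 s.f., 2.8 × 10^3 → 2 s.f.; limit is 2.
Rounded to 2 significant figures: 21.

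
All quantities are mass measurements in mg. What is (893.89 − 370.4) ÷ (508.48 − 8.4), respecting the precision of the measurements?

1.047

893.89 − 370.4 = 523.49, limited to 1 d.p. → 4 s.f.; 508.48 − 8.4 = 500.08, limited to 1 d.p. → 4 s.f.
Carrying full precision, 523.49 ÷ 500.08 = 1.04681251…; keep min(4, 4) = 4 s.f.
Rounded to 4 significant figures: 1.047.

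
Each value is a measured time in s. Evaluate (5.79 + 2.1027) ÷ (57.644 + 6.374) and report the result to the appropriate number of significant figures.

0.123

5.79 + 2.1027 = 7.8927, limited to 2 d.p. → 3 s.f.; 57.644 + 6.374 = 64.018, limited to 3 d.p. → 5 s.f.
Carrying full precision, 7.8927 ÷ 64.018 = 0.123288762536…; keep min(3, 5) = 3 s.f.
Rounded to 3 significant figures: 0.123.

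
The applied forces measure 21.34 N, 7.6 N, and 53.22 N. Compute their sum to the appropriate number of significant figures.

21.34 N + 7.6 N + 53.22 N = 82.16 N.
Addition/subtraction keeps the fewest decimal places: 21.34 → 2 decimal places, 7.6 → 1 decimal place, 53.22 → 2 decimal places; limit is 1.
Rounded to 1 decimal place: 82.2 N.

82.2 N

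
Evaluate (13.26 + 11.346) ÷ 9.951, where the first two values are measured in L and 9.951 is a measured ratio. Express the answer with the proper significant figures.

2.473 L

13.26 L + 11.346 L = 24.606 L; the sum is limited to 2 decimal places (4 s.f.).
Carrying full precision, 24.606 ÷ 9.951 = 2.47271630992… L; 9.951 has 4 s.f., so the result keeps min(4, 4) = 4 s.f.
Rounded to 4 significant figures: 2.473 L.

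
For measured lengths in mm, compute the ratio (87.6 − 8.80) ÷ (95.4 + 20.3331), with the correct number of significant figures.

6.81 × 10⁻¹

87.6 − 8.80 = 78.80, limited to 1 d.p. → 3 s.f.; 95.4 + 20.3331 = 115.7331, limited to 1 d.p. → 4 s.f.
Carrying full precision, 78.80 ÷ 115.7331 = 0.680876948773…; keep min(3, 4) = 3 s.f.
Rounded to 3 significant figures: 6.81 × 10⁻¹.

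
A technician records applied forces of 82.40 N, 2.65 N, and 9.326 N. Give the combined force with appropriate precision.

94.38 N

82.40 N + 2.65 N + 9.326 N = 94.376 N.
Addition/subtraction keeps the fewest decimal places: 82.40 → 2 decimal places, 2.65 → 2 decimal places, 9.326 → 3 decimal places; limit is 2.
Rounded to 2 decimal places: 94.38 N.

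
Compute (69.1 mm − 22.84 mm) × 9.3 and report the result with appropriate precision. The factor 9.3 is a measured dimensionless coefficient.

4.3 × 10² mm

69.1 mm − 22.84 mm = 46.26 mm; the difference is limited to 1 decimal place (3 s.f.).
Carrying full precision, 46.26 × 9.3 = 430.218 mm; 9.3 has 2 s.f., so the result keeps min(3, 2) = 2 s.f.
Rounded to 2 significant figures: 4.3 × 10² mm.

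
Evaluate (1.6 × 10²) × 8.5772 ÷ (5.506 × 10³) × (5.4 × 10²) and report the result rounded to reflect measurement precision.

(1.6 × 10²) × 8.5772 ÷ (5.506 × 10³) × (5.4 × 10²) = 134.593185616…
Multiplication/division keeps the fewest significant figures: 1.6 × 10² → 2 s.f., 8.5772 → 5 s.f., 5.506 × 10³ → 4 s.f., 5.4 × 10² → 2 s.f.; limit is 2.
Rounded to 2 significant figures: 1.3 × 10².

1.3 × 10²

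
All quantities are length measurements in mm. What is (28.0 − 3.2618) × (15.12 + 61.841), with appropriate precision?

28.0 − 3.2618 = 24.7382, limited to 1 d.p. → 3 s.f.; 15.12 + 61.841 = 76.961, limited to 2 d.p. → 4 s.f.
Carrying full precision, 24.7382 × 76.961 = 1903.8766102; keep min(3, 4) = 3 s.f.
Rounded to 3 significant figures: 1.90 × 10³ mm².

1.90 × 10³ mm²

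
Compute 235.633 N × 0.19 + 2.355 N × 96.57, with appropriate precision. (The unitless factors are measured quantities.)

235.633 × 0.19 = 44.77027 → 45 N (2 s.f., last digit at the 10^0 place).
2.355 × 96.57 = 227.42235 → 227.4 N (4 s.f., last digit at the 10^-1 place).
Sum: 272.19262 N; keep the coarser place, 10^0.
Result: 272 N.

272 N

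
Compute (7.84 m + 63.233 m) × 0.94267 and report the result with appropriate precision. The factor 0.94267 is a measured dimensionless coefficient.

67.00 m

7.84 m + 63.233 m = 71.073 m; the sum is limited to 2 decimal places (4 s.f.).
Carrying full precision, 71.073 × 0.94267 = 66.99838491 m; 0.94267 has 5 s.f., so the result keeps min(4, 5) = 4 s.f.
Rounded to 4 significant figures: 67.00 m.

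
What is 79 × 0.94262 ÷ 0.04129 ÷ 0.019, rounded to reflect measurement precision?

79 × 0.94262 ÷ 0.04129 ÷ 0.019 = 94921.6453582…
Multiplication/division keeps the fewest significant figures: 79 → 2 s.f., 0.94262 → 5 s.f., 0.04129 → 4 s.f., 0.019 → 2 s.f.; limit is 2.
Rounded to 2 significant figures: 9.5 × 10⁴.

9.5 × 10⁴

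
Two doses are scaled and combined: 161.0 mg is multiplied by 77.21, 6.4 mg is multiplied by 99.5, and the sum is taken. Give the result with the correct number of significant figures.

1.307 × 10^4 mg

161.0 × 77.21 = 12430.81 → 1.243 × 10^4 mg (4 s.f., last digit at the 10^1 place).
6.4 × 99.5 = 636.8 → 6.4 × 10^2 mg (2 s.f., last digit at the 10^1 place).
Sum: 13067.61 mg; keep the coarser place, 10^1.
Result: 1.307 × 10^4 mg.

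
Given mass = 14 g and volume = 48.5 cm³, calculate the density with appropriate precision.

density = 14 g ÷ 48.5 cm³ = 0.288659793814… g/cm³.
14 has 2 significant figures; 48.5 has 3.
Division/multiplication keeps the fewest: 2 significant figures.
Rounded: 0.29 g/cm³.

0.29 g/cm³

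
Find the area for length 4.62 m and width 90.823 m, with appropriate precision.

area = 4.62 m × 90.823 m = 419.60226 m².
4.62 has 3 significant figures; 90.823 has 5.
Division/multiplication keeps the fewest: 3 significant figures.
Rounded: 4.20 × 10² m².

4.20 × 10² m²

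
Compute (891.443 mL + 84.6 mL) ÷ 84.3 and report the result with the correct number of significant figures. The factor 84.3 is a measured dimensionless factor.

11.6 mL

891.443 mL + 84.6 mL = 976.043 mL; the sum is limited to 1 decimal place (4 s.f.).
Carrying full precision, 976.043 ÷ 84.3 = 11.5782087782… mL; 84.3 has 3 s.f., so the result keeps min(4, 3) = 3 s.f.
Rounded to 3 significant figures: 11.6 mL.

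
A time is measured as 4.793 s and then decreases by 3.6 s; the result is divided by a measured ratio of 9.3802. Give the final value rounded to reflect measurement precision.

4.793 s − 3.6 s = 1.193 s; the difference is limited to 1 decimal place (2 s.f.).
Carrying full precision, 1.193 ÷ 9.3802 = 0.12718278928… s; 9.3802 has 5 s.f., so the result keeps min(2, 5) = 2 s.f.
Rounded to 2 significant figures: 0.13 s.

0.13 s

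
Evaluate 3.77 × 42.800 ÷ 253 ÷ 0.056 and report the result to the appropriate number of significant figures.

3.77 × 42.800 ÷ 253 ÷ 0.056 = 11.3887634105…
Multiplication/division keeps the fewest significant figures: 3.77 → 3 s.f., 42.800 → 5 s.f., 253 → 3 s.f., 0.056 → 2 s.f.; limit is 2.
Rounded to 2 significant figures: 11.

11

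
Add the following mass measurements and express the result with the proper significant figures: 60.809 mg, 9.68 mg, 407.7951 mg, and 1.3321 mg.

479.62 mg

60.809 mg + 9.68 mg + 407.7951 mg + 1.3321 mg = 479.6162 mg.
Addition/subtraction keeps the fewest decimal places: 60.809 → 3 decimal places, 9.68 → 2 decimal places, 407.7951 → 4 decimal places, 1.3321 → 4 decimal places; limit is 2.
Rounded to 2 decimal places: 479.62 mg.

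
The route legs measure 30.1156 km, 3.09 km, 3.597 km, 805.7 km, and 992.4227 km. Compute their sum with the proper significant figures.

30.1156 km + 3.09 km + 3.597 km + 805.7 km + 992.4227 km = 1834.9253 km.
Addition/subtraction keeps the fewest decimal places: 30.1156 → 4 decimal places, 3.09 → 2 decimal places, 3.597 → 3 decimal places, 805.7 → 1 decimal place, 992.4227 → 4 decimal places; limit is 1.
Rounded to 1 decimal place: 1.8349 × 10^3 km.

1.8349 × 10^3 km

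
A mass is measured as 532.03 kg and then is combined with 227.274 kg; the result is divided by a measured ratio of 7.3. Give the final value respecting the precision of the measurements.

1.0 × 10^2 kg

532.03 kg + 227.274 kg = 759.304 kg; the sum is limited to 2 decimal places (5 s.f.).
Carrying full precision, 759.304 ÷ 7.3 = 104.014246575… kg; 7.3 has 2 s.f., so the result keeps min(5, 2) = 2 s.f.
Rounded to 2 significant figures: 1.0 × 10^2 kg.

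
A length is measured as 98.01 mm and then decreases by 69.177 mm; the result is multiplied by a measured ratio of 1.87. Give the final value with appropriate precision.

98.01 mm − 69.177 mm = 28.833 mm; the difference is limited to 2 decimal places (4 s.f.).
Carrying full precision, 28.833 × 1.87 = 53.91771 mm; 1.87 has 3 s.f., so the result keeps min(4, 3) = 3 s.f.
Rounded to 3 significant figures: 53.9 mm.

53.9 mm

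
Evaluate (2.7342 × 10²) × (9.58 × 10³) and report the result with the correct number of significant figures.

(2.7342 × 10²) × (9.58 × 10³) = 2619363.6
Multiplication/division keeps the fewest significant figures: 2.7342 × 10² → 5 s.f., 9.58 × 10³ → 3 s.f.; limit is 3.
Rounded to 3 significant figures: 2.62 × 10⁶.

2.62 × 10⁶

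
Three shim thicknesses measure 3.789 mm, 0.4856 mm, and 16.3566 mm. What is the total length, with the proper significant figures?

20.631 mm

3.789 mm + 0.4856 mm + 16.3566 mm = 20.6312 mm.
Addition/subtraction keeps the fewest decimal places: 3.789 → 3 decimal places, 0.4856 → 4 decimal places, 16.3566 → 4 decimal places; limit is 3.
Rounded to 3 decimal places: 20.631 mm.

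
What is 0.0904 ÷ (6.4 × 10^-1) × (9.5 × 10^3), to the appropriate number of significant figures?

0.0904 ÷ (6.4 × 10^-1) × (9.5 × 10^3) = 1341.875
Multiplication/division keeps the fewest significant figures: 0.0904 → 3 s.f., 6.4 × 10^-1 → 2 s.f., 9.5 × 10^3 → 2 s.f.; limit is 2.
Rounded to 2 significant figures: 1.3 × 10^3.

1.3 × 10^3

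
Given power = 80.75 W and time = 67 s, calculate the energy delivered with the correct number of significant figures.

5.4 × 10^3 J

energy delivered = 80.75 W × 67 s = 5410.25 J.
80.75 has 4 significant figures; 67 has 2.
Division/multiplication keeps the fewest: 2 significant figures.
Rounded: 5.4 × 10^3 J.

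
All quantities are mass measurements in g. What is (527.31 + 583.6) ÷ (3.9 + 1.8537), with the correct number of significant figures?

1.9 × 10^2

527.31 + 583.6 = 1110.91, limited to 1 d.p. → 5 s.f.; 3.9 + 1.8537 = 5.7537, limited to 1 d.p. → 2 s.f.
Carrying full precision, 1110.91 ÷ 5.7537 = 193.077497958…; keep min(5, 2) = 2 s.f.
Rounded to 2 significant figures: 1.9 × 10^2.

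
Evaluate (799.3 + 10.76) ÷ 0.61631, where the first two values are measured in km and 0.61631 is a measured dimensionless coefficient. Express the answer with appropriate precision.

1314 km

799.3 km + 10.76 km = 810.06 km; the sum is limited to 1 decimal place (4 s.f.).
Carrying full precision, 810.06 ÷ 0.61631 = 1314.37101459… km; 0.61631 has 5 s.f., so the result keeps min(4, 5) = 4 s.f.
Rounded to 4 significant figures: 1314 km.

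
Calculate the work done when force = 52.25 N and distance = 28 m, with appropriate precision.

work done = 52.25 N × 28 m = 1463 J.
52.25 has 4 significant figures; 28 has 2.
Division/multiplication keeps the fewest: 2 significant figures.
Rounded: 1.5 × 10³ J.

1.5 × 10³ J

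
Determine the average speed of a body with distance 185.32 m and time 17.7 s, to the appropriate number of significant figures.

10.5 m/s

average speed = 185.32 m ÷ 17.7 s = 10.4700564972… m/s.
185.32 has 5 significant figures; 17.7 has 3.
Division/multiplication keeps the fewest: 3 significant figures.
Rounded: 10.5 m/s.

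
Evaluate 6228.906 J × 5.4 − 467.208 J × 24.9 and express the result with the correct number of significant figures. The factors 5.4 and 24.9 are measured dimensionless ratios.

2.2 × 10^4 J

6228.906 × 5.4 = 33636.0924 → 3.4 × 10^4 J (2 s.f., last digit at the 10^3 place).
467.208 × 24.9 = 11633.4792 → 1.16 × 10^4 J (3 s.f., last digit at the 10^2 place).
Difference: 22002.6132 J; keep the coarser place, 10^3.
Result: 2.2 × 10^4 J.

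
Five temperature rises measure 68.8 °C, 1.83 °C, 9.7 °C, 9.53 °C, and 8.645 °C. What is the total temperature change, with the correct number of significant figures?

68.8 °C + 1.83 °C + 9.7 °C + 9.53 °C + 8.645 °C = 98.505 °C.
Addition/subtraction keeps the fewest decimal places: 68.8 → 1 decimal place, 1.83 → 2 decimal places, 9.7 → 1 decimal place, 9.53 → 2 decimal places, 8.645 → 3 decimal places; limit is 1.
Rounded to 1 decimal place: 98.5 °C.

98.5 °C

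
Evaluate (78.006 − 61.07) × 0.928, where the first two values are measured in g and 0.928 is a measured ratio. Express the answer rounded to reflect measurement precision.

78.006 g − 61.07 g = 16.936 g; the difference is limited to 2 decimal places (4 s.f.).
Carrying full precision, 16.936 × 0.928 = 15.716608 g; 0.928 has 3 s.f., so the result keeps min(4, 3) = 3 s.f.
Rounded to 3 significant figures: 15.7 g.

15.7 g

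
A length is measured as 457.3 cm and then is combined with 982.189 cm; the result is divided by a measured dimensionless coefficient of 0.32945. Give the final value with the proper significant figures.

4369.4 cm

457.3 cm + 982.189 cm = 1439.489 cm; the sum is limited to 1 decimal place (5 s.f.).
Carrying full precision, 1439.489 ÷ 0.32945 = 4369.37016239… cm; 0.32945 has 5 s.f., so the result keeps min(5, 5) = 5 s.f.
Rounded to 5 significant figures: 4369.4 cm.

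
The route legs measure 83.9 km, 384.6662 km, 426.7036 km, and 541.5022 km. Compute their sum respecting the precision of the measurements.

83.9 km + 384.6662 km + 426.7036 km + 541.5022 km = 1436.7720 km.
Addition/subtraction keeps the fewest decimal places: 83.9 → 1 decimal place, 384.6662 → 4 decimal places, 426.7036 → 4 decimal places, 541.5022 → 4 decimal places; limit is 1.
Rounded to 1 decimal place: 1.4368 × 10^3 km.

1.4368 × 10^3 km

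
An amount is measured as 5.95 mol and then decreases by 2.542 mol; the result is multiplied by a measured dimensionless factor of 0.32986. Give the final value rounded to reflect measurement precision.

5.95 mol − 2.542 mol = 3.408 mol; the difference is limited to 2 decimal places (3 s.f.).
Carrying full precision, 3.408 × 0.32986 = 1.12416288 mol; 0.32986 has 5 s.f., so the result keeps min(3, 5) = 3 s.f.
Rounded to 3 significant figures: 1.12 mol.

1.12 mol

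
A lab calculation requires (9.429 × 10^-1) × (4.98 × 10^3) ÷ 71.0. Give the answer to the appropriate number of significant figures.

66.1

(9.429 × 10^-1) × (4.98 × 10^3) ÷ 71.0 = 66.1358028169…
Multiplication/division keeps the fewest significant figures: 9.429 × 10^-1 → 4 s.f., 4.98 × 10^3 → 3 s.f., 71.0 → 3 s.f.; limit is 3.
Rounded to 3 significant figures: 66.1.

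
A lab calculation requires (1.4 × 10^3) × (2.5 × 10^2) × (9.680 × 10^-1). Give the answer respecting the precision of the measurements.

(1.4 × 10^3) × (2.5 × 10^2) × (9.680 × 10^-1) = 338800
Multiplication/division keeps the fewest significant figures: 1.4 × 10^3 → 2 s.f., 2.5 × 10^2 → 2 s.f., 9.680 × 10^-1 → 4 s.f.; limit is 2.
Rounded to 2 significant figures: 3.4 × 10^5.

3.4 × 10^5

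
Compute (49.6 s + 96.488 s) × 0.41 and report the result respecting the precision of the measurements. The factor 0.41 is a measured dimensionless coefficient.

6.0 × 10¹ s

49.6 s + 96.488 s = 146.088 s; the sum is limited to 1 decimal place (4 s.f.).
Carrying full precision, 146.088 × 0.41 = 59.89608 s; 0.41 has 2 s.f., so the result keeps min(4, 2) = 2 s.f.
Rounded to 2 significant figures: 6.0 × 10¹ s.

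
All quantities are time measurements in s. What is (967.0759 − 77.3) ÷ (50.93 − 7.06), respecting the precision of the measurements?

20.28

967.0759 − 77.3 = 889.7759, limited to 1 d.p. → 4 s.f.; 50.93 − 7.06 = 43.87, limited to 2 d.p. → 4 s.f.
Carrying full precision, 889.7759 ÷ 43.87 = 20.2821039435…; keep min(4, 4) = 4 s.f.
Rounded to 4 significant figures: 20.28.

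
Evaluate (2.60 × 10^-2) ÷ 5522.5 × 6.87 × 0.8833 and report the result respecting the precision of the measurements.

(2.60 × 10^-2) ÷ 5522.5 × 6.87 × 0.8833 = 0.0000285694967859…
Multiplication/division keeps the fewest significant figures: 2.60 × 10^-2 → 3 s.f., 5522.5 → 5 s.f., 6.87 → 3 s.f., 0.8833 → 4 s.f.; limit is 3.
Rounded to 3 significant figures: 2.86 × 10^-5.

2.86 × 10^-5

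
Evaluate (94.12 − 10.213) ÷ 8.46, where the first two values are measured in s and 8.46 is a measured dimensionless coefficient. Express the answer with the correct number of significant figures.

94.12 s − 10.213 s = 83.907 s; the difference is limited to 2 decimal places (4 s.f.).
Carrying full precision, 83.907 ÷ 8.46 = 9.91808510638… s; 8.46 has 3 s.f., so the result keeps min(4, 3) = 3 s.f.
Rounded to 3 significant figures: 9.92 s.

9.92 s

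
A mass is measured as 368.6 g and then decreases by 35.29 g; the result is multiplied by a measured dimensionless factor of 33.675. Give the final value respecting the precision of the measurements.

368.6 g − 35.29 g = 333.31 g; the difference is limited to 1 decimal place (4 s.f.).
Carrying full precision, 333.31 × 33.675 = 11224.21425 g; 33.675 has 5 s.f., so the result keeps min(4, 5) = 4 s.f.
Rounded to 4 significant figures: 1.122 × 10^4 g.

1.122 × 10^4 g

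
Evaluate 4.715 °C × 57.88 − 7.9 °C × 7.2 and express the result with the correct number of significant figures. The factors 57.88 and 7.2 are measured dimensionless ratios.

216 °C

4.715 × 57.88 = 272.9042 → 272.9 °C (4 s.f., last digit at the 10^-1 place).
7.9 × 7.2 = 56.88 → 57 °C (2 s.f., last digit at the 10^0 place).
Difference: 216.0242 °C; keep the coarser place, 10^0.
Result: 216 °C.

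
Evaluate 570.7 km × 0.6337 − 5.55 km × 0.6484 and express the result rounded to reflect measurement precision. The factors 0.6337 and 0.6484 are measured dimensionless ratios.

358.1 km

570.7 × 0.6337 = 361.65259 → 361.7 km (4 s.f., last digit at the 10^-1 place).
5.55 × 0.6484 = 3.59862 → 3.60 km (3 s.f., last digit at the 10^-2 place).
Difference: 358.05397 km; keep the coarser place, 10^-1.
Result: 358.1 km.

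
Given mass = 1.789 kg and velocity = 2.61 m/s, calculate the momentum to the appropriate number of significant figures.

momentum = 1.789 kg × 2.61 m/s = 4.66929 kg·m/s.
1.789 has 4 significant figures; 2.61 has 3.
Division/multiplication keeps the fewest: 3 significant figures.
Rounded: 4.67 kg·m/s.

4.67 kg·m/s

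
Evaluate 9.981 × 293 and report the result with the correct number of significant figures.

9.981 × 293 = 2924.433
Multiplication/division keeps the fewest significant figures: 9.981 → 4 s.f., 293 → 3 s.f.; limit is 3.
Rounded to 3 significant figures: 2.92 × 10^3.

2.92 × 10^3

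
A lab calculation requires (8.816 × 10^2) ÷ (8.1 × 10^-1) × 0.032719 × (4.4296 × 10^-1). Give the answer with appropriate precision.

(8.816 × 10^2) ÷ (8.1 × 10^-1) × 0.032719 × (4.4296 × 10^-1) = 15.774336277…
Multiplication/division keeps the fewest significant figures: 8.816 × 10^2 → 4 s.f., 8.1 × 10^-1 → 2 s.f., 0.032719 → 5 s.f., 4.4296 × 10^-1 → 5 s.f.; limit is 2.
Rounded to 2 significant figures: 16.

16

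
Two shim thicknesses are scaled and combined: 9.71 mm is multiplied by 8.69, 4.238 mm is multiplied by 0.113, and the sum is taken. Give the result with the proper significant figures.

84.9 mm

9.71 × 8.69 = 84.3799 → 84.4 mm (3 s.f., last digit at the 10^-1 place).
4.238 × 0.113 = 0.478894 → 0.479 mm (3 s.f., last digit at the 10^-3 place).
Sum: 84.858794 mm; keep the coarser place, 10^-1.
Result: 84.9 mm.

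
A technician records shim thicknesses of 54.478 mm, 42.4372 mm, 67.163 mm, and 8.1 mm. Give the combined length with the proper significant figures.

1.722 × 10^2 mm

54.478 mm + 42.4372 mm + 67.163 mm + 8.1 mm = 172.1782 mm.
Addition/subtraction keeps the fewest decimal places: 54.478 → 3 decimal places, 42.4372 → 4 decimal places, 67.163 → 3 decimal places, 8.1 → 1 decimal place; limit is 1.
Rounded to 1 decimal place: 1.722 × 10^2 mm.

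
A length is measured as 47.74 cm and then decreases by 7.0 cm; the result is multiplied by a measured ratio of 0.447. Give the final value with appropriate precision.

18.2 cm

47.74 cm − 7.0 cm = 40.74 cm; the difference is limited to 1 decimal place (3 s.f.).
Carrying full precision, 40.74 × 0.447 = 18.21078 cm; 0.447 has 3 s.f., so the result keeps min(3, 3) = 3 s.f.
Rounded to 3 significant figures: 18.2 cm.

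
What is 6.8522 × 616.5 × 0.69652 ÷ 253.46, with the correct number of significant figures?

11.61

6.8522 × 616.5 × 0.69652 ÷ 253.46 = 11.6087984813…
Multiplication/division keeps the fewest significant figures: 6.8522 → 5 s.f., 616.5 → 4 s.f., 0.69652 → 5 s.f., 253.46 → 5 s.f.; limit is 4.
Rounded to 4 significant figures: 11.61.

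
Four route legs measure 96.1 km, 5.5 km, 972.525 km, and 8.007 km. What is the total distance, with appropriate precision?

1082.1 km

96.1 km + 5.5 km + 972.525 km + 8.007 km = 1082.132 km.
Addition/subtraction keeps the fewest decimal places: 96.1 → 1 decimal place, 5.5 → 1 decimal place, 972.525 → 3 decimal places, 8.007 → 3 decimal places; limit is 1.
Rounded to 1 decimal place: 1082.1 km.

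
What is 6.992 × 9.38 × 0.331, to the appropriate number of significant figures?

21.7

6.992 × 9.38 × 0.331 = 21.70862176
Multiplication/division keeps the fewest significant figures: 6.992 → 4 s.f., 9.38 → 3 s.f., 0.331 → 3 s.f.; limit is 3.
Rounded to 3 significant figures: 21.7.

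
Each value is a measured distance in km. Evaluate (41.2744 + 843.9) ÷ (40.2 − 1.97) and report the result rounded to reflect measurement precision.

23.2

41.2744 + 843.9 = 885.1744, limited to 1 d.p. → 4 s.f.; 40.2 − 1.97 = 38.23, limited to 1 d.p. → 3 s.f.
Carrying full precision, 885.1744 ÷ 38.23 = 23.1539210044…; keep min(4, 3) = 3 s.f.
Rounded to 3 significant figures: 23.2.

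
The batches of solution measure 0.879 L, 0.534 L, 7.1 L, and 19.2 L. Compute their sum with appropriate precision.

27.7 L

0.879 L + 0.534 L + 7.1 L + 19.2 L = 27.713 L.
Addition/subtraction keeps the fewest decimal places: 0.879 → 3 decimal places, 0.534 → 3 decimal places, 7.1 → 1 decimal place, 19.2 → 1 decimal place; limit is 1.
Rounded to 1 decimal place: 27.7 L.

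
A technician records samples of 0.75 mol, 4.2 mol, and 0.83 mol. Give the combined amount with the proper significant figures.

5.8 mol

0.75 mol + 4.2 mol + 0.83 mol = 5.78 mol.
Addition/subtraction keeps the fewest decimal places: 0.75 → 2 decimal places, 4.2 → 1 decimal place, 0.83 → 2 decimal places; limit is 1.
Rounded to 1 decimal place: 5.8 mol.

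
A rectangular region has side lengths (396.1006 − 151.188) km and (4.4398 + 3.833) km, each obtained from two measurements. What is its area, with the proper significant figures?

2026 km²

396.1006 − 151.188 = 244.9126, limited to 3 d.p. → 6 s.f.; 4.4398 + 3.833 = 8.2728, limited to 3 d.p. → 4 s.f.
Carrying full precision, 244.9126 × 8.2728 = 2026.11295728; keep min(6, 4) = 4 s.f.
Rounded to 4 significant figures: 2026 km².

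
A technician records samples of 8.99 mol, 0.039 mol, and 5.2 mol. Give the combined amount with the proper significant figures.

8.99 mol + 0.039 mol + 5.2 mol = 14.229 mol.
Addition/subtraction keeps the fewest decimal places: 8.99 → 2 decimal places, 0.039 → 3 decimal places, 5.2 → 1 decimal place; limit is 1.
Rounded to 1 decimal place: 14.2 mol.

14.2 mol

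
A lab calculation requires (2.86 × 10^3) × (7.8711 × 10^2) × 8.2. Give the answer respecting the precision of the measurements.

1.8 × 10^7

(2.86 × 10^3) × (7.8711 × 10^2) × 8.2 = 18459303.72
Multiplication/division keeps the fewest significant figures: 2.86 × 10^3 → 3 s.f., 7.8711 × 10^2 → 5 s.f., 8.2 → 2 s.f.; limit is 2.
Rounded to 2 significant figures: 1.8 × 10^7.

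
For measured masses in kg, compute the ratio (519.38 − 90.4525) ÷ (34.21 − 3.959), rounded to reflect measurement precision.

14.18

519.38 − 90.4525 = 428.9275, limited to 2 d.p. → 5 s.f.; 34.21 − 3.959 = 30.251, limited to 2 d.p. → 4 s.f.
Carrying full precision, 428.9275 ÷ 30.251 = 14.1789527619…; keep min(5, 4) = 4 s.f.
Rounded to 4 significant figures: 14.18.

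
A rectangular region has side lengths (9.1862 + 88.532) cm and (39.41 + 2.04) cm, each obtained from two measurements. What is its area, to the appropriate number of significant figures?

9.1862 + 88.532 = 97.7182, limited to 3 d.p. → 5 s.f.; 39.41 + 2.04 = 41.45, limited to 2 d.p. → 4 s.f.
Carrying full precision, 97.7182 × 41.45 = 4050.41939; keep min(5, 4) = 4 s.f.
Rounded to 4 significant figures: 4.050 × 10³ cm².

4.050 × 10³ cm²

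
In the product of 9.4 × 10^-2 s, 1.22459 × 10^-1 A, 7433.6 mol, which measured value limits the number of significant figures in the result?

9.4 × 10^-2 s

9.4 × 10^-2 s → 2 s.f.; 1.22459 × 10^-1 A → 6 s.f.; 7433.6 mol → 5 s.f.
The fewest is 2 significant figures, from 9.4 × 10^-2 s.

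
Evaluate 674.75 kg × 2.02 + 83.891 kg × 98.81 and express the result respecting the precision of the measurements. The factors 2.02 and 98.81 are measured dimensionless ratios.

674.75 × 2.02 = 1362.995 → 1.36 × 10³ kg (3 s.f., last digit at the 10^1 place).
83.891 × 98.81 = 8289.26971 → 8289 kg (4 s.f., last digit at the 10^0 place).
Sum: 9652.26471 kg; keep the coarser place, 10^1.
Result: 9.65 × 10³ kg.

9.65 × 10³ kg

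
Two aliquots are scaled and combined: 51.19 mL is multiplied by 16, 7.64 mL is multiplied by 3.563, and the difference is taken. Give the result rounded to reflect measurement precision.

51.19 × 16 = 819.04 → 8.2 × 10² mL (2 s.f., last digit at the 10^1 place).
7.64 × 3.563 = 27.22132 → 27.2 mL (3 s.f., last digit at the 10^-1 place).
Difference: 791.81868 mL; keep the coarser place, 10^1.
Result: 7.9 × 10² mL.

7.9 × 10² mL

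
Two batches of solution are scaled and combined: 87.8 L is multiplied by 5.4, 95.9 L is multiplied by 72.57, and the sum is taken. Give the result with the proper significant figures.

87.8 × 5.4 = 474.12 → 4.7 × 10^2 L (2 s.f., last digit at the 10^1 place).
95.9 × 72.57 = 6959.463 → 6.96 × 10^3 L (3 s.f., last digit at the 10^1 place).
Sum: 7433.583 L; keep the coarser place, 10^1.
Result: 7.43 × 10^3 L.

7.43 × 10^3 L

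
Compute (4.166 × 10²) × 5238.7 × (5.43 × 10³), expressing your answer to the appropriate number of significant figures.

1.19 × 10¹⁰

(4.166 × 10²) × 5238.7 × (5.43 × 10³) = 1.18506623406 × 10^10
Multiplication/division keeps the fewest significant figures: 4.166 × 10² → 4 s.f., 5238.7 → 5 s.f., 5.43 × 10³ → 3 s.f.; limit is 3.
Rounded to 3 significant figures: 1.19 × 10¹⁰.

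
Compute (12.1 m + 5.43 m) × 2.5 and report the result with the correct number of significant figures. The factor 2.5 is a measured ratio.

44 m

12.1 m + 5.43 m = 17.53 m; the sum is limited to 1 decimal place (3 s.f.).
Carrying full precision, 17.53 × 2.5 = 43.825 m; 2.5 has 2 s.f., so the result keeps min(3, 2) = 2 s.f.
Rounded to 2 significant figures: 44 m.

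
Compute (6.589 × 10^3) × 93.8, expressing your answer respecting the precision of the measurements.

(6.589 × 10^3) × 93.8 = 618048.2
Multiplication/division keeps the fewest significant figures: 6.589 × 10^3 → 4 s.f., 93.8 → 3 s.f.; limit is 3.
Rounded to 3 significant figures: 6.18 × 10^5.

6.18 × 10^5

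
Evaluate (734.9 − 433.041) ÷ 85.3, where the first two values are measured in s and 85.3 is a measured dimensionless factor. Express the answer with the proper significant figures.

3.54 s

734.9 s − 433.041 s = 301.859 s; the difference is limited to 1 decimal place (4 s.f.).
Carrying full precision, 301.859 ÷ 85.3 = 3.53879249707… s; 85.3 has 3 s.f., so the result keeps min(4, 3) = 3 s.f.
Rounded to 3 significant figures: 3.54 s.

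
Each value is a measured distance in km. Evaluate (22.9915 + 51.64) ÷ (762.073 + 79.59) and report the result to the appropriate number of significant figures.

0.08867

22.9915 + 51.64 = 74.6315, limited to 2 d.p. → 4 s.f.; 762.073 + 79.59 = 841.663, limited to 2 d.p. → 5 s.f.
Carrying full precision, 74.6315 ÷ 841.663 = 0.0886714754005…; keep min(4, 5) = 4 s.f.
Rounded to 4 significant figures: 0.08867.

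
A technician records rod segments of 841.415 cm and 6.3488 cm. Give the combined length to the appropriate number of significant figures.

847.764 cm

841.415 cm + 6.3488 cm = 847.7638 cm.
Addition/subtraction keeps the fewest decimal places: 841.415 → 3 decimal places, 6.3488 → 4 decimal places; limit is 3.
Rounded to 3 decimal places: 847.764 cm.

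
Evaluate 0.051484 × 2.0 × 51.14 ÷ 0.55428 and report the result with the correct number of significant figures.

9.5

0.051484 × 2.0 × 51.14 ÷ 0.55428 = 9.50022284766…
Multiplication/division keeps the fewest significant figures: 0.051484 → 5 s.f., 2.0 → 2 s.f., 51.14 → 4 s.f., 0.55428 → 5 s.f.; limit is 2.
Rounded to 2 significant figures: 9.5.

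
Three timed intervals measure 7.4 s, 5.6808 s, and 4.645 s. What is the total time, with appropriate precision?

17.7 s

7.4 s + 5.6808 s + 4.645 s = 17.7258 s.
Addition/subtraction keeps the fewest decimal places: 7.4 → 1 decimal place, 5.6808 → 4 decimal places, 4.645 → 3 decimal places; limit is 1.
Rounded to 1 decimal place: 17.7 s.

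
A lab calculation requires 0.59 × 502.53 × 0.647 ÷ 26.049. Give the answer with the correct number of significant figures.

7.4

0.59 × 502.53 × 0.647 ÷ 26.049 = 7.36422806634…
Multiplication/division keeps the fewest significant figures: 0.59 → 2 s.f., 502.53 → 5 s.f., 0.647 → 3 s.f., 26.049 → 5 s.f.; limit is 2.
Rounded to 2 significant figures: 7.4.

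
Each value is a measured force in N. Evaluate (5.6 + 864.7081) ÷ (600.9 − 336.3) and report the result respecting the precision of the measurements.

5.6 + 864.7081 = 870.3081, limited to 1 d.p. → 4 s.f.; 600.9 − 336.3 = 264.6, limited to 1 d.p. → 4 s.f.
Carrying full precision, 870.3081 ÷ 264.6 = 3.2891462585…; keep min(4, 4) = 4 s.f.
Rounded to 4 significant figures: 3.289.

3.289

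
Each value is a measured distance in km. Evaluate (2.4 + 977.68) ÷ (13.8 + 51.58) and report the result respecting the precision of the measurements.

15.0

2.4 + 977.68 = 980.08, limited to 1 d.p. → 4 s.f.; 13.8 + 51.58 = 65.38, limited to 1 d.p. → 3 s.f.
Carrying full precision, 980.08 ÷ 65.38 = 14.9905169777…; keep min(4, 3) = 3 s.f.
Rounded to 3 significant figures: 15.0.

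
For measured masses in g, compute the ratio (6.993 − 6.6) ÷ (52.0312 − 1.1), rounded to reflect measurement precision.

0.008

6.993 − 6.6 = 0.393, limited to 1 d.p. → 1 s.f.; 52.0312 − 1.1 = 50.9312, limited to 1 d.p. → 3 s.f.
Carrying full precision, 0.393 ÷ 50.9312 = 0.00771629178185…; keep min(1, 3) = 1 s.f.
Rounded to 1 significant figure: 0.008.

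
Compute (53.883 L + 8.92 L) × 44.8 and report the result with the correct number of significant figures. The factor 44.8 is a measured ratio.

53.883 L + 8.92 L = 62.803 L; the sum is limited to 2 decimal places (4 s.f.).
Carrying full precision, 62.803 × 44.8 = 2813.5744 L; 44.8 has 3 s.f., so the result keeps min(4, 3) = 3 s.f.
Rounded to 3 significant figures: 2.81 × 10³ L.

2.81 × 10³ L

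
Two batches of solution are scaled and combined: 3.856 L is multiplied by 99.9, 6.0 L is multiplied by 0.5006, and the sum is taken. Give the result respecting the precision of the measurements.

3.88 × 10^2 L

3.856 × 99.9 = 385.2144 → 385 L (3 s.f., last digit at the 10^0 place).
6.0 × 0.5006 = 3.0036 → 3.0 L (2 s.f., last digit at the 10^-1 place).
Sum: 388.218 L; keep the coarser place, 10^0.
Result: 3.88 × 10^2 L.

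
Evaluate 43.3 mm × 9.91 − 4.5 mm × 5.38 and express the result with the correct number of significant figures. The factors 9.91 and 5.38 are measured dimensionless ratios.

405 mm

43.3 × 9.91 = 429.103 → 4.29 × 10² mm (3 s.f., last digit at the 10^0 place).
4.5 × 5.38 = 24.21 → 24 mm (2 s.f., last digit at the 10^0 place).
Difference: 404.893 mm; keep the coarser place, 10^0.
Result: 405 mm.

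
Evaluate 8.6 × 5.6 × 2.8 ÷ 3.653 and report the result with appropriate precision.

37

8.6 × 5.6 × 2.8 ÷ 3.653 = 36.9143169997…
Multiplication/division keeps the fewest significant figures: 8.6 → 2 s.f., 5.6 → 2 s.f., 2.8 → 2 s.f., 3.653 → 4 s.f.; limit is 2.
Rounded to 2 significant figures: 37.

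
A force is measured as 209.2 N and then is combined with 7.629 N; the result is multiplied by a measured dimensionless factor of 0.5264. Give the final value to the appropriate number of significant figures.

114.1 N

209.2 N + 7.629 N = 216.829 N; the sum is limited to 1 decimal place (4 s.f.).
Carrying full precision, 216.829 × 0.5264 = 114.1387856 N; 0.5264 has 4 s.f., so the result keeps min(4, 4) = 4 s.f.
Rounded to 4 significant figures: 114.1 N.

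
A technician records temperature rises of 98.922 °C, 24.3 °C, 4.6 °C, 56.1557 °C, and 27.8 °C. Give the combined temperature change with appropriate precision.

211.8 °C

98.922 °C + 24.3 °C + 4.6 °C + 56.1557 °C + 27.8 °C = 211.7777 °C.
Addition/subtraction keeps the fewest decimal places: 98.922 → 3 decimal places, 24.3 → 1 decimal place, 4.6 → 1 decimal place, 56.1557 → 4 decimal places, 27.8 → 1 decimal place; limit is 1.
Rounded to 1 decimal place: 211.8 °C.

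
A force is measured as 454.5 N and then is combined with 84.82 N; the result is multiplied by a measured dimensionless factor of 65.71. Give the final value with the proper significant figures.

454.5 N + 84.82 N = 539.32 N; the sum is limited to 1 decimal place (4 s.f.).
Carrying full precision, 539.32 × 65.71 = 35438.7172 N; 65.71 has 4 s.f., so the result keeps min(4, 4) = 4 s.f.
Rounded to 4 significant figures: 3.544 × 10^4 N.

3.544 × 10^4 N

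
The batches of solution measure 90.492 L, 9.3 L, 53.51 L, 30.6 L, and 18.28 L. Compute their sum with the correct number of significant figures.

2.022 × 10² L

90.492 L + 9.3 L + 53.51 L + 30.6 L + 18.28 L = 202.182 L.
Addition/subtraction keeps the fewest decimal places: 90.492 → 3 decimal places, 9.3 → 1 decimal place, 53.51 → 2 decimal places, 30.6 → 1 decimal place, 18.28 → 2 decimal places; limit is 1.
Rounded to 1 decimal place: 2.022 × 10² L.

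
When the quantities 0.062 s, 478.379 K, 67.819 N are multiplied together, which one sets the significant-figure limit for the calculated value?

0.062 s

0.062 s → 2 s.f.; 478.379 K → 6 s.f.; 67.819 N → 5 s.f.
The fewest is 2 significant figures, from 0.062 s.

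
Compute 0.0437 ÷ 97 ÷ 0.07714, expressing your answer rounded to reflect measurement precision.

0.0437 ÷ 97 ÷ 0.07714 = 0.00584023157788…
Multiplication/division keeps the fewest significant figures: 0.0437 → 3 s.f., 97 → 2 s.f., 0.07714 → 4 s.f.; limit is 2.
Rounded to 2 significant figures: 0.0058.

0.0058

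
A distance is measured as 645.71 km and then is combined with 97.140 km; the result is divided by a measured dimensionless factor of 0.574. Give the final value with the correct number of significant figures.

1.29 × 10³ km

645.71 km + 97.140 km = 742.850 km; the sum is limited to 2 decimal places (5 s.f.).
Carrying full precision, 742.850 ÷ 0.574 = 1294.16376307… km; 0.574 has 3 s.f., so the result keeps min(5, 3) = 3 s.f.
Rounded to 3 significant figures: 1.29 × 10³ km.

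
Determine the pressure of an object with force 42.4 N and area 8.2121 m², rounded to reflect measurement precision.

5.16 Pa

pressure = 42.4 N ÷ 8.2121 m² = 5.16311296745… Pa.
42.4 has 3 significant figures; 8.2121 has 5.
Division/multiplication keeps the fewest: 3 significant figures.
Rounded: 5.16 Pa.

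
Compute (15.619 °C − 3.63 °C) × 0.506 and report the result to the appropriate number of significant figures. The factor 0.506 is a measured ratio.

15.619 °C − 3.63 °C = 11.989 °C; the difference is limited to 2 decimal places (4 s.f.).
Carrying full precision, 11.989 × 0.506 = 6.066434 °C; 0.506 has 3 s.f., so the result keeps min(4, 3) = 3 s.f.
Rounded to 3 significant figures: 6.07 °C.

6.07 °C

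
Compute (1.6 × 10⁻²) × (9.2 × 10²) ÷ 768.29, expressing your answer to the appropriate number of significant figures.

(1.6 × 10⁻²) × (9.2 × 10²) ÷ 768.29 = 0.0191594319853…
Multiplication/division keeps the fewest significant figures: 1.6 × 10⁻² → 2 s.f., 9.2 × 10² → 2 s.f., 768.29 → 5 s.f.; limit is 2.
Rounded to 2 significant figures: 0.019.

0.019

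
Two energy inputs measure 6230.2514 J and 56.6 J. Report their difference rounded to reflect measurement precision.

6173.7 J

6230.2514 J − 56.6 J = 6173.6514 J.
Addition/subtraction keeps the fewest decimal places: 6230.2514 → 4 decimal places, 56.6 → 1 decimal place; limit is 1.
Rounded to 1 decimal place: 6173.7 J.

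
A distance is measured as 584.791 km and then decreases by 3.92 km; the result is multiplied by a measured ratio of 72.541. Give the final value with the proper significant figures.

42137 km

584.791 km − 3.92 km = 580.871 km; the difference is limited to 2 decimal places (5 s.f.).
Carrying full precision, 580.871 × 72.541 = 42136.963211 km; 72.541 has 5 s.f., so the result keeps min(5, 5) = 5 s.f.
Rounded to 5 significant figures: 42137 km.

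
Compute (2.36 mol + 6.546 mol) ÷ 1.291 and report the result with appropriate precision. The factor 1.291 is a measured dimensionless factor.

6.90 mol

2.36 mol + 6.546 mol = 8.906 mol; the sum is limited to 2 decimal places (3 s.f.).
Carrying full precision, 8.906 ÷ 1.291 = 6.89852827266… mol; 1.291 has 4 s.f., so the result keeps min(3, 4) = 3 s.f.
Rounded to 3 significant figures: 6.90 mol.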